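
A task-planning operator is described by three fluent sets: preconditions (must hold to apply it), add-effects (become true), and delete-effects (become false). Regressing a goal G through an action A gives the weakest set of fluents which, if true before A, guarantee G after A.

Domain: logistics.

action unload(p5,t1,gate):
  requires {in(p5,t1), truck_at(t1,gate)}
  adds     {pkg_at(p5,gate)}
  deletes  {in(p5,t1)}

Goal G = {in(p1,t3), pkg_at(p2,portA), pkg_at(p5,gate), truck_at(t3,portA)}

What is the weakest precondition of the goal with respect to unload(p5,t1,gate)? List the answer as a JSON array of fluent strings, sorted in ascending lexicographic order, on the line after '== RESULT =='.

Regress:
  G ∩ del = {}  (empty — regression defined)
  G \ add = {in(p1,t3), pkg_at(p2,portA), pkg_at(p5,gate), truck_at(t3,portA)} \ {pkg_at(p5,gate)} = {in(p1,t3), pkg_at(p2,portA), truck_at(t3,portA)}
  ∪ pre   = {in(p1,t3), pkg_at(p2,portA), truck_at(t3,portA)} ∪ {in(p5,t1), truck_at(t1,gate)}
          = {in(p1,t3), in(p5,t1), pkg_at(p2,portA), truck_at(t1,gate), truck_at(t3,portA)}

== RESULT ==
["in(p1,t3)", "in(p5,t1)", "pkg_at(p2,portA)", "truck_at(t1,gate)", "truck_at(t3,portA)"]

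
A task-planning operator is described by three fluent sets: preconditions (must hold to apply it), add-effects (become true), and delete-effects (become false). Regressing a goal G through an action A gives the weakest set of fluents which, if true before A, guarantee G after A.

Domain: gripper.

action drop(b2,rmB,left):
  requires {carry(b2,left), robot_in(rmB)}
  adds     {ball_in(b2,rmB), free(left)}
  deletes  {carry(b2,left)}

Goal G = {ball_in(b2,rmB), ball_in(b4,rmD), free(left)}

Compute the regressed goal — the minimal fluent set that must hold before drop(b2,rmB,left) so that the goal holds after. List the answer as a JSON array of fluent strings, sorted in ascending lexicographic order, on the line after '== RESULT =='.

Compute (G \ add) ∪ pre:
  G ∩ del = {}  (empty — regression defined)
  G \ add = {ball_in(b2,rmB), ball_in(b4,rmD), free(left)} \ {ball_in(b2,rmB), free(left)} = {ball_in(b4,rmD)}
  ∪ pre   = {ball_in(b4,rmD)} ∪ {carry(b2,left), robot_in(rmB)}
          = {ball_in(b4,rmD), carry(b2,left), robot_in(rmB)}

== RESULT ==
["ball_in(b4,rmD)", "carry(b2,left)", "robot_in(rmB)"]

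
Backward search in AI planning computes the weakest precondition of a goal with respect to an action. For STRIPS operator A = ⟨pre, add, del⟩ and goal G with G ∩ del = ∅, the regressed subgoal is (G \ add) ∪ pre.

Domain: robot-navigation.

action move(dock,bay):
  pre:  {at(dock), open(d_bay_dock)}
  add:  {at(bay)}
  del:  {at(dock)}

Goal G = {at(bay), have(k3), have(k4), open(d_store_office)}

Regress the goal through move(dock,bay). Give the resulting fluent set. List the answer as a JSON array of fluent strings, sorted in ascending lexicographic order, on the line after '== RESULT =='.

Compute (G \ add) ∪ pre:
  G ∩ del = {}  (empty — regression defined)
  G \ add = {at(bay), have(k3), have(k4), open(d_store_office)} \ {at(bay)} = {have(k3), have(k4), open(d_store_office)}
  ∪ pre   = {have(k3), have(k4), open(d_store_office)} ∪ {at(dock), open(d_bay_dock)}
          = {at(dock), have(k3), have(k4), open(d_bay_dock), open(d_store_office)}

== RESULT ==
["at(dock)", "have(k3)", "have(k4)", "open(d_bay_dock)", "open(d_store_office)"]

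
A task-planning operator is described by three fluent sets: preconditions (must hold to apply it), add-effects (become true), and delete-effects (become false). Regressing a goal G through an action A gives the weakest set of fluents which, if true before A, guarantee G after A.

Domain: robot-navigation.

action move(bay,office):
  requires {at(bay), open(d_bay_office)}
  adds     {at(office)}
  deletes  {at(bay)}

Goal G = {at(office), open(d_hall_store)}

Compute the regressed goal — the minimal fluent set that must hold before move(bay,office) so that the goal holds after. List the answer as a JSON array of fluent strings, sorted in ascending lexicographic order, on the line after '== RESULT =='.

Compute (G \ add) ∪ pre:
  G ∩ del = {}  (empty — regression defined)
  G \ add = {at(office), open(d_hall_store)} \ {at(office)} = {open(d_hall_store)}
  ∪ pre   = {open(d_hall_store)} ∪ {at(bay), open(d_bay_office)}
          = {at(bay), open(d_bay_office), open(d_hall_store)}

== RESULT ==
["at(bay)", "open(d_bay_office)", "open(d_hall_store)"]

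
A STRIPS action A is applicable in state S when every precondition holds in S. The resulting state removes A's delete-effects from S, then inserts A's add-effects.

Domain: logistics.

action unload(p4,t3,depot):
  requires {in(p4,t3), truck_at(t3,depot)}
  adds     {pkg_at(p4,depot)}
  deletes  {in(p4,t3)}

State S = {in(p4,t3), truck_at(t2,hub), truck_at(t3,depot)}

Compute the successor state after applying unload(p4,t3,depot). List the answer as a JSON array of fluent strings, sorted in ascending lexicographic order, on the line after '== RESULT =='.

Compute (S \ del) ∪ add:
  pre ⊆ S: {in(p4,t3), truck_at(t3,depot)} ⊆ S  — applicable
  S \ del = {truck_at(t2,hub), truck_at(t3,depot)}
  ∪ add   = {pkg_at(p4,depot), truck_at(t2,hub), truck_at(t3,depot)}

== RESULT ==
["pkg_at(p4,depot)", "truck_at(t2,hub)", "truck_at(t3,depot)"]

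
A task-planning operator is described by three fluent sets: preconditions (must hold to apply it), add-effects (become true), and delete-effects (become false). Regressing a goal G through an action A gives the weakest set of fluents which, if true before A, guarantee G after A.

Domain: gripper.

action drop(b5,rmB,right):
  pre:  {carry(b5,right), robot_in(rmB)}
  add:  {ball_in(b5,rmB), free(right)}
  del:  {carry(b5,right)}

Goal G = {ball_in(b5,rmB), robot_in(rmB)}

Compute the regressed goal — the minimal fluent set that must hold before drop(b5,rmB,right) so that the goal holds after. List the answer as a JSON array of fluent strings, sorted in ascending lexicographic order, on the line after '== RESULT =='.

Regress:
  G ∩ del = {}  (empty — regression defined)
  G \ add = {ball_in(b5,rmB), robot_in(rmB)} \ {ball_in(b5,rmB), free(right)} = {robot_in(rmB)}
  ∪ pre   = {robot_in(rmB)} ∪ {carry(b5,right), robot_in(rmB)}
          = {carry(b5,right), robot_in(rmB)}

== RESULT ==
["carry(b5,right)", "robot_in(rmB)"]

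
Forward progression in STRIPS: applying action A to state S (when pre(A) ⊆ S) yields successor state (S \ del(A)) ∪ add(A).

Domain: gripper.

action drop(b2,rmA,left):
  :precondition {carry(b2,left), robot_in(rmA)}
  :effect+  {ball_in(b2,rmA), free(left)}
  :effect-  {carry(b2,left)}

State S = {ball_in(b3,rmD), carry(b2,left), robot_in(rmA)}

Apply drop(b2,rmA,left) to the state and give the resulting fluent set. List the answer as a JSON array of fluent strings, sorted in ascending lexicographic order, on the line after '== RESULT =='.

Compute (S \ del) ∪ add:
  pre ⊆ S: {carry(b2,left), robot_in(rmA)} ⊆ S  — applicable
  S \ del = {ball_in(b3,rmD), robot_in(rmA)}
  ∪ add   = {ball_in(b2,rmA), ball_in(b3,rmD), free(left), robot_in(rmA)}

== RESULT ==
["ball_in(b2,rmA)", "ball_in(b3,rmD)", "free(left)", "robot_in(rmA)"]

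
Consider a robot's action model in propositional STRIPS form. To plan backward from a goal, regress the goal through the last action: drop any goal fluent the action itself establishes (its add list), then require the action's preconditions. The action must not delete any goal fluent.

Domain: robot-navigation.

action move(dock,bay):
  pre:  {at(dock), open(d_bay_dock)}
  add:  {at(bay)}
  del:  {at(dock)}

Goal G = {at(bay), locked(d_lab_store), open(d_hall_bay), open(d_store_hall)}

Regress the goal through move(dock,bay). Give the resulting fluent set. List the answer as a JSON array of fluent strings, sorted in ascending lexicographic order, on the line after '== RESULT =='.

Compute (G \ add) ∪ pre:
  G ∩ del = {}  (empty — regression defined)
  G \ add = {at(bay), locked(d_lab_store), open(d_hall_bay), open(d_store_hall)} \ {at(bay)} = {locked(d_lab_store), open(d_hall_bay), open(d_store_hall)}
  ∪ pre   = {locked(d_lab_store), open(d_hall_bay), open(d_store_hall)} ∪ {at(dock), open(d_bay_dock)}
          = {at(dock), locked(d_lab_store), open(d_bay_dock), open(d_hall_bay), open(d_store_hall)}

== RESULT ==
["at(dock)", "locked(d_lab_store)", "open(d_bay_dock)", "open(d_hall_bay)", "open(d_store_hall)"]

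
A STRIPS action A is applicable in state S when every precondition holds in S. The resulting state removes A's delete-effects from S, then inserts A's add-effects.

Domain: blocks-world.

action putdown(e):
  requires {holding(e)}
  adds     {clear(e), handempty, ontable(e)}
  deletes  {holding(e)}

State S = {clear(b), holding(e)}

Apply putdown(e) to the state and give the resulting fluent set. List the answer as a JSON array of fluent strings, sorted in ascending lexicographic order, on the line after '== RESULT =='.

Progress:
  pre ⊆ S: {holding(e)} ⊆ S  — applicable
  S \ del = {clear(b)}
  ∪ add   = {clear(b), clear(e), handempty, ontable(e)}

== RESULT ==
["clear(b)", "clear(e)", "handempty", "ontable(e)"]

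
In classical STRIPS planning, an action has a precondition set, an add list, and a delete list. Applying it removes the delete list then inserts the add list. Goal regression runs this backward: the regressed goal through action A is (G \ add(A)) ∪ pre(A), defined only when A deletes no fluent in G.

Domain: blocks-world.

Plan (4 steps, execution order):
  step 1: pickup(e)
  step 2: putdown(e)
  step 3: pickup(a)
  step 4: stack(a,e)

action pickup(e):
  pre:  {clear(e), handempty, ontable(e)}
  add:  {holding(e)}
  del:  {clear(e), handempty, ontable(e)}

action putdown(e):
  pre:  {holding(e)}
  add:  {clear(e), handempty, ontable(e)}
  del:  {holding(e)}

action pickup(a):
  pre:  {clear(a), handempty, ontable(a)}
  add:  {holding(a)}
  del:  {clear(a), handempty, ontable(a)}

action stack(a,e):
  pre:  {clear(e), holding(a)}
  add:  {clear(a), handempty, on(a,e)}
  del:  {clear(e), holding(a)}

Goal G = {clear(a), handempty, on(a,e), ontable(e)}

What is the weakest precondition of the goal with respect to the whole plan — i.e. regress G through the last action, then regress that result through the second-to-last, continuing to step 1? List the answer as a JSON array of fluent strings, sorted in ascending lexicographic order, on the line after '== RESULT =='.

Regress step by step:
  through step 4 (stack(a,e)): drop {clear(a), handempty, on(a,e)}, keep {ontable(e)}, require {clear(e), holding(a)}
    → {clear(e), holding(a), ontable(e)}
  through step 3 (pickup(a)): drop {holding(a)}, keep {clear(e), ontable(e)}, require {clear(a), handempty, ontable(a)}
    → {clear(a), clear(e), handempty, ontable(a), ontable(e)}
  through step 2 (putdown(e)): drop {clear(e), handempty, ontable(e)}, keep {clear(a), ontable(a)}, require {holding(e)}
    → {clear(a), holding(e), ontable(a)}
  through step 1 (pickup(e)): drop {holding(e)}, keep {clear(a), ontable(a)}, require {clear(e), handempty, ontable(e)}
    → {clear(a), clear(e), handempty, ontable(a), ontable(e)}

== RESULT ==
["clear(a)", "clear(e)", "handempty", "ontable(a)", "ontable(e)"]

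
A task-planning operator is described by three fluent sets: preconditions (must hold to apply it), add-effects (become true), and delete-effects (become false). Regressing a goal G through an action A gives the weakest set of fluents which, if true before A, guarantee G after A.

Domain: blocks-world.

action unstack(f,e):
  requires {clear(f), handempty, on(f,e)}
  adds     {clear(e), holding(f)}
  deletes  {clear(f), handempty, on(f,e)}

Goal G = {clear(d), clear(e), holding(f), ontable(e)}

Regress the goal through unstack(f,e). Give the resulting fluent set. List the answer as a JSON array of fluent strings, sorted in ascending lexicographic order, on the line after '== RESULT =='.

Regress:
  G ∩ del = {}  (empty — regression defined)
  G \ add = {clear(d), clear(e), holding(f), ontable(e)} \ {clear(e), holding(f)} = {clear(d), ontable(e)}
  ∪ pre   = {clear(d), ontable(e)} ∪ {clear(f), handempty, on(f,e)}
          = {clear(d), clear(f), handempty, on(f,e), ontable(e)}

== RESULT ==
["clear(d)", "clear(f)", "handempty", "on(f,e)", "ontable(e)"]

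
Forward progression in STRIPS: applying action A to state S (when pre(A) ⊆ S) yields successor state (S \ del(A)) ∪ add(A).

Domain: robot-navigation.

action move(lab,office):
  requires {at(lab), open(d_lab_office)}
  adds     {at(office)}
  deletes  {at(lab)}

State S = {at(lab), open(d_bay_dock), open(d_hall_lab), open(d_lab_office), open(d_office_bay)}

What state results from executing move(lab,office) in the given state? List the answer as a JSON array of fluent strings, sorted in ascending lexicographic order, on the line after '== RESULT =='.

Compute (S \ del) ∪ add:
  pre ⊆ S: {at(lab), open(d_lab_office)} ⊆ S  — applicable
  S \ del = {open(d_bay_dock), open(d_hall_lab), open(d_lab_office), open(d_office_bay)}
  ∪ add   = {at(office), open(d_bay_dock), open(d_hall_lab), open(d_lab_office), open(d_office_bay)}

== RESULT ==
["at(office)", "open(d_bay_dock)", "open(d_hall_lab)", "open(d_lab_office)", "open(d_office_bay)"]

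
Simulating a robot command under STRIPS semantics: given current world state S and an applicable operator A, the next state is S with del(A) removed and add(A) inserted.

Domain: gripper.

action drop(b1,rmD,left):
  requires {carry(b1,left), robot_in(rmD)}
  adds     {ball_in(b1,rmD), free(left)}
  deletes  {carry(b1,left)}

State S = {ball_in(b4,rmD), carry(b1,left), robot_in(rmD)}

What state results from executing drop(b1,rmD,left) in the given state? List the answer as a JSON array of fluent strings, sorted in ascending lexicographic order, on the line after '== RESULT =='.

Compute (S \ del) ∪ add:
  pre ⊆ S: {carry(b1,left), robot_in(rmD)} ⊆ S  — applicable
  S \ del = {ball_in(b4,rmD), robot_in(rmD)}
  ∪ add   = {ball_in(b1,rmD), ball_in(b4,rmD), free(left), robot_in(rmD)}

== RESULT ==
["ball_in(b1,rmD)", "ball_in(b4,rmD)", "free(left)", "robot_in(rmD)"]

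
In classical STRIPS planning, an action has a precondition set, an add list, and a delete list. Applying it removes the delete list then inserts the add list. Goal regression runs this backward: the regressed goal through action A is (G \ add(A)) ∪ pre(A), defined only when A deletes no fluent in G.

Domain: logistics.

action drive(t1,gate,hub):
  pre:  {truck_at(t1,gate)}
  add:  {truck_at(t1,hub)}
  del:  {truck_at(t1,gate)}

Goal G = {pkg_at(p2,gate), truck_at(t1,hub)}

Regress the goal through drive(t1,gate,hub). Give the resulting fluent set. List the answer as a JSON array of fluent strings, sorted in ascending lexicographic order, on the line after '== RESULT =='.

Compute (G \ add) ∪ pre:
  G ∩ del = {}  (empty — regression defined)
  G \ add = {pkg_at(p2,gate), truck_at(t1,hub)} \ {truck_at(t1,hub)} = {pkg_at(p2,gate)}
  ∪ pre   = {pkg_at(p2,gate)} ∪ {truck_at(t1,gate)}
          = {pkg_at(p2,gate), truck_at(t1,gate)}

== RESULT ==
["pkg_at(p2,gate)", "truck_at(t1,gate)"]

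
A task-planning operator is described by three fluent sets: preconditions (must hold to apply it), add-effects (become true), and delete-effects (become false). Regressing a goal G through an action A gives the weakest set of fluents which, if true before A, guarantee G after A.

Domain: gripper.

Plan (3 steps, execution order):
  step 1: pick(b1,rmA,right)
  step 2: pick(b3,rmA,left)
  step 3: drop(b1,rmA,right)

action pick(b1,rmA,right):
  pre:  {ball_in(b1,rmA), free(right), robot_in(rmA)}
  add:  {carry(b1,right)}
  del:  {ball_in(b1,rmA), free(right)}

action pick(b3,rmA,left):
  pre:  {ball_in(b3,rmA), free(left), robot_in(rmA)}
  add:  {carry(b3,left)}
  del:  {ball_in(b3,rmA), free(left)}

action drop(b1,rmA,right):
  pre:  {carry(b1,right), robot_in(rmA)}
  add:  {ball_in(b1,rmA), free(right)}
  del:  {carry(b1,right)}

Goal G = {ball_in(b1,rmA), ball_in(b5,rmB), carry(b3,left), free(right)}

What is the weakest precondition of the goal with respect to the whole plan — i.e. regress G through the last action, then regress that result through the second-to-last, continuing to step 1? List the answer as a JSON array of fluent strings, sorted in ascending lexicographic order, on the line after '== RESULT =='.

Regress step by step:
  through step 3 (drop(b1,rmA,right)): drop {ball_in(b1,rmA), free(right)}, keep {ball_in(b5,rmB), carry(b3,left)}, require {carry(b1,right), robot_in(rmA)}
    → {ball_in(b5,rmB), carry(b1,right), carry(b3,left), robot_in(rmA)}
  through step 2 (pick(b3,rmA,left)): drop {carry(b3,left)}, keep {ball_in(b5,rmB), carry(b1,right), robot_in(rmA)}, require {ball_in(b3,rmA), free(left), robot_in(rmA)}
    → {ball_in(b3,rmA), ball_in(b5,rmB), carry(b1,right), free(left), robot_in(rmA)}
  through step 1 (pick(b1,rmA,right)): drop {carry(b1,right)}, keep {ball_in(b3,rmA), ball_in(b5,rmB), free(left), robot_in(rmA)}, require {ball_in(b1,rmA), free(right), robot_in(rmA)}
    → {ball_in(b1,rmA), ball_in(b3,rmA), ball_in(b5,rmB), free(left), free(right), robot_in(rmA)}

== RESULT ==
["ball_in(b1,rmA)", "ball_in(b3,rmA)", "ball_in(b5,rmB)", "free(left)", "free(right)", "robot_in(rmA)"]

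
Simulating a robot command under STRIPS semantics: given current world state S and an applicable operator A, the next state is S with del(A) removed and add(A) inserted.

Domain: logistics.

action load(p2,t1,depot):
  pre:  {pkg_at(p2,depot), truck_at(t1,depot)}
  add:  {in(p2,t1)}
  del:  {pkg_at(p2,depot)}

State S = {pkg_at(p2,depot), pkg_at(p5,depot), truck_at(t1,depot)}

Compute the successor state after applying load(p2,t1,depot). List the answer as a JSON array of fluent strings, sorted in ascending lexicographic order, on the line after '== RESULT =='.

Compute (S \ del) ∪ add:
  pre ⊆ S: {pkg_at(p2,depot), truck_at(t1,depot)} ⊆ S  — applicable
  S \ del = {pkg_at(p5,depot), truck_at(t1,depot)}
  ∪ add   = {in(p2,t1), pkg_at(p5,depot), truck_at(t1,depot)}

== RESULT ==
["in(p2,t1)", "pkg_at(p5,depot)", "truck_at(t1,depot)"]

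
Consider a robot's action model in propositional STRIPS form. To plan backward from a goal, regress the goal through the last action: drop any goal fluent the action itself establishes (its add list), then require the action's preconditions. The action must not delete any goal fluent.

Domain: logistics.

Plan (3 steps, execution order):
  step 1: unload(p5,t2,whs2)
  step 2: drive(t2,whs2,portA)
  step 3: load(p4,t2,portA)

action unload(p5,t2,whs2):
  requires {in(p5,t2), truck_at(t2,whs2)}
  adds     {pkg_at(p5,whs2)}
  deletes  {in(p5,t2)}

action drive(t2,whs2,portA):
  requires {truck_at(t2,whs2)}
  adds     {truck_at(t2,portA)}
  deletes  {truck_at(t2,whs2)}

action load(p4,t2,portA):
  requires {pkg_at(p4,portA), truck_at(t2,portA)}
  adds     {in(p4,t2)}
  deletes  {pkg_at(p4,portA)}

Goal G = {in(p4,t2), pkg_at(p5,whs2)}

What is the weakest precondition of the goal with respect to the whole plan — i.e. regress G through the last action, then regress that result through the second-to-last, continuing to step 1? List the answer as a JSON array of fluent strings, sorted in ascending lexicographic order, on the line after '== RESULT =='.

Regress step by step:
  through step 3 (load(p4,t2,portA)): drop {in(p4,t2)}, keep {pkg_at(p5,whs2)}, require {pkg_at(p4,portA), truck_at(t2,portA)}
    → {pkg_at(p4,portA), pkg_at(p5,whs2), truck_at(t2,portA)}
  through step 2 (drive(t2,whs2,portA)): drop {truck_at(t2,portA)}, keep {pkg_at(p4,portA), pkg_at(p5,whs2)}, require {truck_at(t2,whs2)}
    → {pkg_at(p4,portA), pkg_at(p5,whs2), truck_at(t2,whs2)}
  through step 1 (unload(p5,t2,whs2)): drop {pkg_at(p5,whs2)}, keep {pkg_at(p4,portA), truck_at(t2,whs2)}, require {in(p5,t2), truck_at(t2,whs2)}
    → {in(p5,t2), pkg_at(p4,portA), truck_at(t2,whs2)}

== RESULT ==
["in(p5,t2)", "pkg_at(p4,portA)", "truck_at(t2,whs2)"]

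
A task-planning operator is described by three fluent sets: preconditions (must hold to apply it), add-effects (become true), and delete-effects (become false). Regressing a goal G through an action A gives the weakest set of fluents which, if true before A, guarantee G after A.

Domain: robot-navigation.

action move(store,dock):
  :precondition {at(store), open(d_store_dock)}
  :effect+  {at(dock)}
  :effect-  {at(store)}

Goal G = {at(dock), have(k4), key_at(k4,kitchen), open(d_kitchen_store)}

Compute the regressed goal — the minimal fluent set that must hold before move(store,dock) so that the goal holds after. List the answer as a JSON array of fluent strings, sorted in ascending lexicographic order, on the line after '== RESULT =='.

Compute (G \ add) ∪ pre:
  G ∩ del = {}  (empty — regression defined)
  G \ add = {at(dock), have(k4), key_at(k4,kitchen), open(d_kitchen_store)} \ {at(dock)} = {have(k4), key_at(k4,kitchen), open(d_kitchen_store)}
  ∪ pre   = {have(k4), key_at(k4,kitchen), open(d_kitchen_store)} ∪ {at(store), open(d_store_dock)}
          = {at(store), have(k4), key_at(k4,kitchen), open(d_kitchen_store), open(d_store_dock)}

== RESULT ==
["at(store)", "have(k4)", "key_at(k4,kitchen)", "open(d_kitchen_store)", "open(d_store_dock)"]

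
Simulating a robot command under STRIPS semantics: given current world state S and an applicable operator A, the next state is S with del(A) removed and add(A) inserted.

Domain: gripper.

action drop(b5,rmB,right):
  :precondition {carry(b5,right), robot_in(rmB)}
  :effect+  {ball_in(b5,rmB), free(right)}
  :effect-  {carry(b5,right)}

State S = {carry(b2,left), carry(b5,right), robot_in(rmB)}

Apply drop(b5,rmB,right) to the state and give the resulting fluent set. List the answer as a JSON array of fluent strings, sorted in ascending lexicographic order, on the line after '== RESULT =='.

Compute (S \ del) ∪ add:
  pre ⊆ S: {carry(b5,right), robot_in(rmB)} ⊆ S  — applicable
  S \ del = {carry(b2,left), robot_in(rmB)}
  ∪ add   = {ball_in(b5,rmB), carry(b2,left), free(right), robot_in(rmB)}

== RESULT ==
["ball_in(b5,rmB)", "carry(b2,left)", "free(right)", "robot_in(rmB)"]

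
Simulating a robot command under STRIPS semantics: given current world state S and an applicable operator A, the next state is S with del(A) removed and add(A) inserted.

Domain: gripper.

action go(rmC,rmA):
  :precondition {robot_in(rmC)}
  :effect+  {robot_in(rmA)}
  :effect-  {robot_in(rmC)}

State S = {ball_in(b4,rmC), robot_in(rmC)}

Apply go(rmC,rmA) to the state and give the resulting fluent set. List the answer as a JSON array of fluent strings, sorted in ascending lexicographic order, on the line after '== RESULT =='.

Compute (S \ del) ∪ add:
  pre ⊆ S: {robot_in(rmC)} ⊆ S  — applicable
  S \ del = {ball_in(b4,rmC)}
  ∪ add   = {ball_in(b4,rmC), robot_in(rmA)}

== RESULT ==
["ball_in(b4,rmC)", "robot_in(rmA)"]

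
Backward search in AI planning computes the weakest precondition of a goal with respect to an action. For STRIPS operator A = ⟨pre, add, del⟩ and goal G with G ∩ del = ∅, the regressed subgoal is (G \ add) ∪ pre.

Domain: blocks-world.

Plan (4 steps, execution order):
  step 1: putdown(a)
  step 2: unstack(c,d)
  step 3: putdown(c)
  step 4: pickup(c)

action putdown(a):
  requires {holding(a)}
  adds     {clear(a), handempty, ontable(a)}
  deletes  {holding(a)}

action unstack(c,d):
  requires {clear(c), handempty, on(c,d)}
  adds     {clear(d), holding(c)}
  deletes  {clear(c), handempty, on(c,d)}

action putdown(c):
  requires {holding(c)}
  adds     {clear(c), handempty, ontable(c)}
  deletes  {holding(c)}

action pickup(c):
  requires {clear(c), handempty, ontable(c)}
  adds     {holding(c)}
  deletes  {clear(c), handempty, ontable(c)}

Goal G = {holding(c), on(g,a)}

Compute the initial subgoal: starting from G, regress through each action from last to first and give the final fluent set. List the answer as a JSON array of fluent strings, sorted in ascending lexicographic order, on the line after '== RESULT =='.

Regress step by step:
  through step 4 (pickup(c)): drop {holding(c)}, keep {on(g,a)}, require {clear(c), handempty, ontable(c)}
    → {clear(c), handempty, on(g,a), ontable(c)}
  through step 3 (putdown(c)): drop {clear(c), handempty, ontable(c)}, keep {on(g,a)}, require {holding(c)}
    → {holding(c), on(g,a)}
  through step 2 (unstack(c,d)): drop {holding(c)}, keep {on(g,a)}, require {clear(c), handempty, on(c,d)}
    → {clear(c), handempty, on(c,d), on(g,a)}
  through step 1 (putdown(a)): drop {handempty}, keep {clear(c), on(c,d), on(g,a)}, require {holding(a)}
    → {clear(c), holding(a), on(c,d), on(g,a)}

== RESULT ==
["clear(c)", "holding(a)", "on(c,d)", "on(g,a)"]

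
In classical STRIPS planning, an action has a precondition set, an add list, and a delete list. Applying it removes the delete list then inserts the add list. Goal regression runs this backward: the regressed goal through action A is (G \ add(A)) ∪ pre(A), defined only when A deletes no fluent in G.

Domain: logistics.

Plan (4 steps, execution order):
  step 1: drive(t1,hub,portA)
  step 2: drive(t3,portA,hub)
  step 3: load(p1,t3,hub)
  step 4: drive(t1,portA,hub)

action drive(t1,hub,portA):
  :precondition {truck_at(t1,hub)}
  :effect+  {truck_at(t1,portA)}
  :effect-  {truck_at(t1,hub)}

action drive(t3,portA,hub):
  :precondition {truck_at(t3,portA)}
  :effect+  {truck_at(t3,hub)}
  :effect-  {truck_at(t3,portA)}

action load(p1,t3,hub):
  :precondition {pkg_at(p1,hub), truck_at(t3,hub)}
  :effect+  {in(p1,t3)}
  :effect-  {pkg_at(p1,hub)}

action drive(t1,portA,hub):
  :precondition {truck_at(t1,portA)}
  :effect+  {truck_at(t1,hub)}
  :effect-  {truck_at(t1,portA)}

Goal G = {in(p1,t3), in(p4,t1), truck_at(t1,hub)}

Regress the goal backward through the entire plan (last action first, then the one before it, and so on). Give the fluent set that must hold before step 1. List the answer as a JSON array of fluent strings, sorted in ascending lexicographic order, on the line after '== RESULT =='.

Work backward from the goal:
  through step 4 (drive(t1,portA,hub)): drop {truck_at(t1,hub)}, keep {in(p1,t3), in(p4,t1)}, require {truck_at(t1,portA)}
    → {in(p1,t3), in(p4,t1), truck_at(t1,portA)}
  through step 3 (load(p1,t3,hub)): drop {in(p1,t3)}, keep {in(p4,t1), truck_at(t1,portA)}, require {pkg_at(p1,hub), truck_at(t3,hub)}
    → {in(p4,t1), pkg_at(p1,hub), truck_at(t1,portA), truck_at(t3,hub)}
  through step 2 (drive(t3,portA,hub)): drop {truck_at(t3,hub)}, keep {in(p4,t1), pkg_at(p1,hub), truck_at(t1,portA)}, require {truck_at(t3,portA)}
    → {in(p4,t1), pkg_at(p1,hub), truck_at(t1,portA), truck_at(t3,portA)}
  through step 1 (drive(t1,hub,portA)): drop {truck_at(t1,portA)}, keep {in(p4,t1), pkg_at(p1,hub), truck_at(t3,portA)}, require {truck_at(t1,hub)}
    → {in(p4,t1), pkg_at(p1,hub), truck_at(t1,hub), truck_at(t3,portA)}

== RESULT ==
["in(p4,t1)", "pkg_at(p1,hub)", "truck_at(t1,hub)", "truck_at(t3,portA)"]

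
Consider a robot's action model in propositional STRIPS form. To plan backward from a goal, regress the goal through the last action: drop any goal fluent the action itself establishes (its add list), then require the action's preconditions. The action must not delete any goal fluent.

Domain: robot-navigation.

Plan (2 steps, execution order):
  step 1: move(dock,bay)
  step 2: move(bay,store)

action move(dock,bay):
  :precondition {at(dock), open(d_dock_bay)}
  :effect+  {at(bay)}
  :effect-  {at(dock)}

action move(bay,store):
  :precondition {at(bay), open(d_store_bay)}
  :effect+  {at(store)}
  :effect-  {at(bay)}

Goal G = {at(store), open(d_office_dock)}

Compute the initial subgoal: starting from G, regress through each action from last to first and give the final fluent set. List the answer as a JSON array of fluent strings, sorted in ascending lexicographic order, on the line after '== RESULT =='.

Work backward from the goal:
  through step 2 (move(bay,store)): drop {at(store)}, keep {open(d_office_dock)}, require {at(bay), open(d_store_bay)}
    → {at(bay), open(d_office_dock), open(d_store_bay)}
  through step 1 (move(dock,bay)): drop {at(bay)}, keep {open(d_office_dock), open(d_store_bay)}, require {at(dock), open(d_dock_bay)}
    → {at(dock), open(d_dock_bay), open(d_office_dock), open(d_store_bay)}

== RESULT ==
["at(dock)", "open(d_dock_bay)", "open(d_office_dock)", "open(d_store_bay)"]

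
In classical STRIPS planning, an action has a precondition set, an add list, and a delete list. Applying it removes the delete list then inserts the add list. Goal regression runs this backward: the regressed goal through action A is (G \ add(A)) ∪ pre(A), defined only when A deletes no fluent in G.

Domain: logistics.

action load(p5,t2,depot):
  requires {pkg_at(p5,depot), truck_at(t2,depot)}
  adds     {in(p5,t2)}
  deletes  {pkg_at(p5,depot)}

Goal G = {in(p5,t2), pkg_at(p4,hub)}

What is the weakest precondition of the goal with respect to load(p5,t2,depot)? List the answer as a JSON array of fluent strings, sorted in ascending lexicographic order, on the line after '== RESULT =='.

Compute (G \ add) ∪ pre:
  G ∩ del = {}  (empty — regression defined)
  G \ add = {in(p5,t2), pkg_at(p4,hub)} \ {in(p5,t2)} = {pkg_at(p4,hub)}
  ∪ pre   = {pkg_at(p4,hub)} ∪ {pkg_at(p5,depot), truck_at(t2,depot)}
          = {pkg_at(p4,hub), pkg_at(p5,depot), truck_at(t2,depot)}

== RESULT ==
["pkg_at(p4,hub)", "pkg_at(p5,depot)", "truck_at(t2,depot)"]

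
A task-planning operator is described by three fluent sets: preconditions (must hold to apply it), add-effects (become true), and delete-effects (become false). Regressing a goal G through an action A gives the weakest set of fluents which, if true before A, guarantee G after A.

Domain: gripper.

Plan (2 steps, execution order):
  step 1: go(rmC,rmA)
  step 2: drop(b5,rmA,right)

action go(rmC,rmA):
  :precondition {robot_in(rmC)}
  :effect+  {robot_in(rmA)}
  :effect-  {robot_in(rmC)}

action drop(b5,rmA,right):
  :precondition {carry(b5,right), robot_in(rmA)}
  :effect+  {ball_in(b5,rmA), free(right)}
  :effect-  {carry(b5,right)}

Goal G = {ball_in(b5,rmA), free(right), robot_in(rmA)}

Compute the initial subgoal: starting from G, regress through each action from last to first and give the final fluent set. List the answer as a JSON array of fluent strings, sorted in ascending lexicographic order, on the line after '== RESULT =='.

Work backward from the goal:
  through step 2 (drop(b5,rmA,right)): drop {ball_in(b5,rmA), free(right)}, keep {robot_in(rmA)}, require {carry(b5,right), robot_in(rmA)}
    → {carry(b5,right), robot_in(rmA)}
  through step 1 (go(rmC,rmA)): drop {robot_in(rmA)}, keep {carry(b5,right)}, require {robot_in(rmC)}
    → {carry(b5,right), robot_in(rmC)}

== RESULT ==
["carry(b5,right)", "robot_in(rmC)"]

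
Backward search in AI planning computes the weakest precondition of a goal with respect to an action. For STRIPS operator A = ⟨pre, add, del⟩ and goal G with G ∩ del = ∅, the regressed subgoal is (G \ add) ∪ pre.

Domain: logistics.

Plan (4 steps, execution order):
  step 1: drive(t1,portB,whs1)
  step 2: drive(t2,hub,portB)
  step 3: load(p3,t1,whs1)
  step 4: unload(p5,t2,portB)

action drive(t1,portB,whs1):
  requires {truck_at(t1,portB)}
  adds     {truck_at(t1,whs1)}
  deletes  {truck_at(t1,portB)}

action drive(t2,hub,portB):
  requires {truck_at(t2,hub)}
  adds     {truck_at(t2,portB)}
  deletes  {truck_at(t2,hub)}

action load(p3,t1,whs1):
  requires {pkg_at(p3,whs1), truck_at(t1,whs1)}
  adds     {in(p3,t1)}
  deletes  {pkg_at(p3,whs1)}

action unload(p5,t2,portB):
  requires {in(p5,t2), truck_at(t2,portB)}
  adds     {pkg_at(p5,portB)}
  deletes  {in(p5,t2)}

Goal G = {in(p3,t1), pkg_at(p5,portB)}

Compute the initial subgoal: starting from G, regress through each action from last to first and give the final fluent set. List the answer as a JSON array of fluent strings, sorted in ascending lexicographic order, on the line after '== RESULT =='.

Regress step by step:
  through step 4 (unload(p5,t2,portB)): drop {pkg_at(p5,portB)}, keep {in(p3,t1)}, require {in(p5,t2), truck_at(t2,portB)}
    → {in(p3,t1), in(p5,t2), truck_at(t2,portB)}
  through step 3 (load(p3,t1,whs1)): drop {in(p3,t1)}, keep {in(p5,t2), truck_at(t2,portB)}, require {pkg_at(p3,whs1), truck_at(t1,whs1)}
    → {in(p5,t2), pkg_at(p3,whs1), truck_at(t1,whs1), truck_at(t2,portB)}
  through step 2 (drive(t2,hub,portB)): drop {truck_at(t2,portB)}, keep {in(p5,t2), pkg_at(p3,whs1), truck_at(t1,whs1)}, require {truck_at(t2,hub)}
    → {in(p5,t2), pkg_at(p3,whs1), truck_at(t1,whs1), truck_at(t2,hub)}
  through step 1 (drive(t1,portB,whs1)): drop {truck_at(t1,whs1)}, keep {in(p5,t2), pkg_at(p3,whs1), truck_at(t2,hub)}, require {truck_at(t1,portB)}
    → {in(p5,t2), pkg_at(p3,whs1), truck_at(t1,portB), truck_at(t2,hub)}

== RESULT ==
["in(p5,t2)", "pkg_at(p3,whs1)", "truck_at(t1,portB)", "truck_at(t2,hub)"]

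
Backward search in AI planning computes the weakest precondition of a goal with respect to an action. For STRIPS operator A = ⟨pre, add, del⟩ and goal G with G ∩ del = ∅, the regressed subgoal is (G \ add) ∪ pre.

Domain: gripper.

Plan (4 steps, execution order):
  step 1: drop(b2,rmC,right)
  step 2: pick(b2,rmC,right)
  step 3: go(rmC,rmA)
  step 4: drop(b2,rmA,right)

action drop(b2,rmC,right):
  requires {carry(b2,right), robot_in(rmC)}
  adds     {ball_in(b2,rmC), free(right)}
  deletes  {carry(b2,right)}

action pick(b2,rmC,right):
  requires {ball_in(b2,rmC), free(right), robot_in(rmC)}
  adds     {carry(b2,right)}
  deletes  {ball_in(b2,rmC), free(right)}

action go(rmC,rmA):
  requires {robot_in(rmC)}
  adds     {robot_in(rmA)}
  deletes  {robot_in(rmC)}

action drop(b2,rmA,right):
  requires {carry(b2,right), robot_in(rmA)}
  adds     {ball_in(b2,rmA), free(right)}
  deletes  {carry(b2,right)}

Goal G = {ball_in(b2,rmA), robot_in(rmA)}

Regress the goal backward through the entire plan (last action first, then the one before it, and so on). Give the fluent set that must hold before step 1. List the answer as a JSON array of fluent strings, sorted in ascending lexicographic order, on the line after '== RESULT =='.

Regress step by step:
  through step 4 (drop(b2,rmA,right)): drop {ball_in(b2,rmA)}, keep {robot_in(rmA)}, require {carry(b2,right), robot_in(rmA)}
    → {carry(b2,right), robot_in(rmA)}
  through step 3 (go(rmC,rmA)): drop {robot_in(rmA)}, keep {carry(b2,right)}, require {robot_in(rmC)}
    → {carry(b2,right), robot_in(rmC)}
  through step 2 (pick(b2,rmC,right)): drop {carry(b2,right)}, keep {robot_in(rmC)}, require {ball_in(b2,rmC), free(right), robot_in(rmC)}
    → {ball_in(b2,rmC), free(right), robot_in(rmC)}
  through step 1 (drop(b2,rmC,right)): drop {ball_in(b2,rmC), free(right)}, keep {robot_in(rmC)}, require {carry(b2,right), robot_in(rmC)}
    → {carry(b2,right), robot_in(rmC)}

== RESULT ==
["carry(b2,right)", "robot_in(rmC)"]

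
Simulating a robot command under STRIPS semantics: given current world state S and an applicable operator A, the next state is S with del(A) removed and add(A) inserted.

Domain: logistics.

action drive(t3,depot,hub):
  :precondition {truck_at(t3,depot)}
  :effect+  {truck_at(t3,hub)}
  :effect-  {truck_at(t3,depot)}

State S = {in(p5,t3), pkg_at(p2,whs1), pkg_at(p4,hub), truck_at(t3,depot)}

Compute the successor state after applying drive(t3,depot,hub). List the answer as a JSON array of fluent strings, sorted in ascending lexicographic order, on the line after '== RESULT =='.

Compute (S \ del) ∪ add:
  pre ⊆ S: {truck_at(t3,depot)} ⊆ S  — applicable
  S \ del = {in(p5,t3), pkg_at(p2,whs1), pkg_at(p4,hub)}
  ∪ add   = {in(p5,t3), pkg_at(p2,whs1), pkg_at(p4,hub), truck_at(t3,hub)}

== RESULT ==
["in(p5,t3)", "pkg_at(p2,whs1)", "pkg_at(p4,hub)", "truck_at(t3,hub)"]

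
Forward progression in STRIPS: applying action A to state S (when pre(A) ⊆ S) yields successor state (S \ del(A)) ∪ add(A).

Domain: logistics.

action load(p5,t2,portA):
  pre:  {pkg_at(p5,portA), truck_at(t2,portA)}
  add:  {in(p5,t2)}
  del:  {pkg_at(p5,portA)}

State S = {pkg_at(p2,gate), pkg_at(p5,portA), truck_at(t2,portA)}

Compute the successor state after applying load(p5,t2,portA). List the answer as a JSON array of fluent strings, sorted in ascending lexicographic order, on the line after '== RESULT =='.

Progress:
  pre ⊆ S: {pkg_at(p5,portA), truck_at(t2,portA)} ⊆ S  — applicable
  S \ del = {pkg_at(p2,gate), truck_at(t2,portA)}
  ∪ add   = {in(p5,t2), pkg_at(p2,gate), truck_at(t2,portA)}

== RESULT ==
["in(p5,t2)", "pkg_at(p2,gate)", "truck_at(t2,portA)"]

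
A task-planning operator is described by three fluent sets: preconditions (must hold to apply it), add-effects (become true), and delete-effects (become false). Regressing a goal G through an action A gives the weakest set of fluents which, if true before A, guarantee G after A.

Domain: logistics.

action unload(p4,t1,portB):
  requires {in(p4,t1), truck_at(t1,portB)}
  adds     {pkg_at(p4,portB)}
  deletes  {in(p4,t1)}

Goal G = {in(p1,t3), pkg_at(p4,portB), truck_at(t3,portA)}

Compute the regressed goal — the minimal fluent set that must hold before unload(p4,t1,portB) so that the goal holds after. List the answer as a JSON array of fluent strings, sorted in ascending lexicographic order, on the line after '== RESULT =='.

Compute (G \ add) ∪ pre:
  G ∩ del = {}  (empty — regression defined)
  G \ add = {in(p1,t3), pkg_at(p4,portB), truck_at(t3,portA)} \ {pkg_at(p4,portB)} = {in(p1,t3), truck_at(t3,portA)}
  ∪ pre   = {in(p1,t3), truck_at(t3,portA)} ∪ {in(p4,t1), truck_at(t1,portB)}
          = {in(p1,t3), in(p4,t1), truck_at(t1,portB), truck_at(t3,portA)}

== RESULT ==
["in(p1,t3)", "in(p4,t1)", "truck_at(t1,portB)", "truck_at(t3,portA)"]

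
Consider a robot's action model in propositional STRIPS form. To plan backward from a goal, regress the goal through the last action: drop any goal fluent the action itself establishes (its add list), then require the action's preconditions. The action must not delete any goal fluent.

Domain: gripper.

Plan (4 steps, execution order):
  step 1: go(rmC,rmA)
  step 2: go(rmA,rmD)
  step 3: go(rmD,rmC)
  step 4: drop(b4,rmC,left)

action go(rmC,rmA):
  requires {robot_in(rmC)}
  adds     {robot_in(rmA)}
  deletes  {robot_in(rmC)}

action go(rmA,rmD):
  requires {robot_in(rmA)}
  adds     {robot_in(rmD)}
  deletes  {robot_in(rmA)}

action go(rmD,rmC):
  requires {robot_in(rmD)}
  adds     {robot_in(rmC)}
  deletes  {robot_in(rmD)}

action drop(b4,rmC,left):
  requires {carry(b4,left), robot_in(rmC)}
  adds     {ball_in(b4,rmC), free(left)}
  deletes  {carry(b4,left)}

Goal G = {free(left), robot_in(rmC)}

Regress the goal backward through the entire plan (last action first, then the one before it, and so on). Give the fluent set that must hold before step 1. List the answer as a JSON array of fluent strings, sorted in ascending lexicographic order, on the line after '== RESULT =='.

Regress step by step:
  through step 4 (drop(b4,rmC,left)): drop {free(left)}, keep {robot_in(rmC)}, require {carry(b4,left), robot_in(rmC)}
    → {carry(b4,left), robot_in(rmC)}
  through step 3 (go(rmD,rmC)): drop {robot_in(rmC)}, keep {carry(b4,left)}, require {robot_in(rmD)}
    → {carry(b4,left), robot_in(rmD)}
  through step 2 (go(rmA,rmD)): drop {robot_in(rmD)}, keep {carry(b4,left)}, require {robot_in(rmA)}
    → {carry(b4,left), robot_in(rmA)}
  through step 1 (go(rmC,rmA)): drop {robot_in(rmA)}, keep {carry(b4,left)}, require {robot_in(rmC)}
    → {carry(b4,left), robot_in(rmC)}

== RESULT ==
["carry(b4,left)", "robot_in(rmC)"]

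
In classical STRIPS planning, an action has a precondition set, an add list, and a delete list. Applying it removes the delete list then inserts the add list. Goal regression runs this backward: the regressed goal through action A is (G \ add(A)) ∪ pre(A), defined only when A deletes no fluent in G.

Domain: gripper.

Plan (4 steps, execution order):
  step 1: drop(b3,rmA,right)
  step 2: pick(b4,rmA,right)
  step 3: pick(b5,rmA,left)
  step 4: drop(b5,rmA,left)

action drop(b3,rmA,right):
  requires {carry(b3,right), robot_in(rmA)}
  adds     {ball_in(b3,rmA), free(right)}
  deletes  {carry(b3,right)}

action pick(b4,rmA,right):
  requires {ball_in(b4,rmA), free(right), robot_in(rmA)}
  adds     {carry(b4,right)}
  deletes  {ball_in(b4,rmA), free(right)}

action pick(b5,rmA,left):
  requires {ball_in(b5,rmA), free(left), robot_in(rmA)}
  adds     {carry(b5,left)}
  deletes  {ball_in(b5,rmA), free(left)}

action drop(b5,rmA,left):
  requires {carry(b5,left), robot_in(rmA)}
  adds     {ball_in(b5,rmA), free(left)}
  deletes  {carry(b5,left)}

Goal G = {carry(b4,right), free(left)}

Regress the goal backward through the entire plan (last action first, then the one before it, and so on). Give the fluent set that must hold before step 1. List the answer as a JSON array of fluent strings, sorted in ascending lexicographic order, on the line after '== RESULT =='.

Work backward from the goal:
  through step 4 (drop(b5,rmA,left)): drop {free(left)}, keep {carry(b4,right)}, require {carry(b5,left), robot_in(rmA)}
    → {carry(b4,right), carry(b5,left), robot_in(rmA)}
  through step 3 (pick(b5,rmA,left)): drop {carry(b5,left)}, keep {carry(b4,right), robot_in(rmA)}, require {ball_in(b5,rmA), free(left), robot_in(rmA)}
    → {ball_in(b5,rmA), carry(b4,right), free(left), robot_in(rmA)}
  through step 2 (pick(b4,rmA,right)): drop {carry(b4,right)}, keep {ball_in(b5,rmA), free(left), robot_in(rmA)}, require {ball_in(b4,rmA), free(right), robot_in(rmA)}
    → {ball_in(b4,rmA), ball_in(b5,rmA), free(left), free(right), robot_in(rmA)}
  through step 1 (drop(b3,rmA,right)): drop {free(right)}, keep {ball_in(b4,rmA), ball_in(b5,rmA), free(left), robot_in(rmA)}, require {carry(b3,right), robot_in(rmA)}
    → {ball_in(b4,rmA), ball_in(b5,rmA), carry(b3,right), free(left), robot_in(rmA)}

== RESULT ==
["ball_in(b4,rmA)", "ball_in(b5,rmA)", "carry(b3,right)", "free(left)", "robot_in(rmA)"]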